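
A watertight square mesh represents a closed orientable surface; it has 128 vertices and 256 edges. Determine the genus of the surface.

1

Every face is a square and each edge borders two faces, so 4F = 2·256, giving F = 128.
χ = V − E + F = 128 − 256 + 128 = 0.
For a closed orientable surface χ = 2 − 2g, so g = (2 − (0))/2 = 1.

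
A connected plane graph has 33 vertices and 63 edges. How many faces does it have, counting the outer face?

Euler's formula for a connected plane graph: V − E + F = 2, so F = 2 − 33 + 63 = 32.

32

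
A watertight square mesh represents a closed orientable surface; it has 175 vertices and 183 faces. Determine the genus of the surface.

Every face is a square, so 2E = 4·183 = 732, giving E = 366.
χ = V − E + F = 175 − 366 + 183 = -8.
For a closed orientable surface χ = 2 − 2g, so g = (2 − (-8))/2 = 5.

5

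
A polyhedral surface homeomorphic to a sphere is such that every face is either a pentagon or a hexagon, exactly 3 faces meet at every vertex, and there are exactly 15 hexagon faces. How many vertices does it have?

Let x be the number of pentagons; then F = 15 + x.
Edge–face incidences: 2E = 6·15 + 5·x = 90 + 5x.
Every vertex has degree 3, so 3V = 2E.
Euler: V − E + F = 2 ⇒ (2E)/3 − E + (15 + x) = 2.
Multiply by 6: 2·(2E) − 3·(2E) + 6·(15 + x) = 12, i.e. 90 + 6x − (90 + 5x) = 12.
Collecting terms: x = 12.
Then 2E = 90 + 5·12 = 150, so E = 75, V = 2E/3 = 50, F = 15 + 12 = 27.

50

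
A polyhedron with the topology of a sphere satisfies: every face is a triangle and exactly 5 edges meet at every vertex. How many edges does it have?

30

Each face has 3 edges and each edge borders two faces, so 2E = 3F.
Each vertex has degree 5, so 5V = 2E and hence V = 3F/5.
Euler: V − E + F = 2 ⇒ (3F/5) − (3F/2) + F = 2.
Multiply by 10: (6 − 15 + 10)F = 20, i.e. 1F = 20.
So F = 20, E = 3·20/2 = 30, V = 3·20/5 = 12.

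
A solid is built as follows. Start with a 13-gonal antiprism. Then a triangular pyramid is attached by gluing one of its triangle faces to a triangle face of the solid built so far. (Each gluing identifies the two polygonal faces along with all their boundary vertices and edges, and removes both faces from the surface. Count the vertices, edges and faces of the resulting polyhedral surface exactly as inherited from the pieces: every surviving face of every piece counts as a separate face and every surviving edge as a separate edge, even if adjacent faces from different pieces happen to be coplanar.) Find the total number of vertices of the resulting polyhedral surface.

27

A 13-gonal antiprism: V=26, E=52, F=28.
Attach a triangular pyramid (V=4, E=6, F=4) along a 3-gon: merge 3 vertices and 3 edges, delete both glued faces → V=27, E=55, F=30.
Check: V − E + F = 27 − 55 + 30 = 2.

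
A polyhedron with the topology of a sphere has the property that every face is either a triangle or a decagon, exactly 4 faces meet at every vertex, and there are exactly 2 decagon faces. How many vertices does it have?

Let x be the number of triangles; then F = 2 + x.
Edge–face incidences: 2E = 10·2 + 3·x = 20 + 3x.
Every vertex has degree 4, so 4V = 2E.
Euler: V − E + F = 2 ⇒ (2E)/4 − E + (2 + x) = 2.
Multiply by 8: 2·(2E) − 4·(2E) + 8·(2 + x) = 16, i.e. 16 + 8x − 2·(20 + 3x) = 16.
Collecting terms: 2x − 24 = 16, so 2x = 40, so x = 20.
Then 2E = 20 + 3·20 = 80, so E = 40, V = 2E/4 = 20, F = 2 + 20 = 22.

20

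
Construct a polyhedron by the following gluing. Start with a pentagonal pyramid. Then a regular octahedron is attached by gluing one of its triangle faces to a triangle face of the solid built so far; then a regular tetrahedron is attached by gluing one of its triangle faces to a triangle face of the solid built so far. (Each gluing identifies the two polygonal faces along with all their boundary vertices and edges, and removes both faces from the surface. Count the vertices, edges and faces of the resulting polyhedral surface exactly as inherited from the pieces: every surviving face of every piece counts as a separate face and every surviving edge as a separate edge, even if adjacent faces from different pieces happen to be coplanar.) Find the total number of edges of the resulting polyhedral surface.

22

A pentagonal pyramid: V=6, E=10, F=6.
Attach a regular octahedron (V=6, E=12, F=8) along a 3-gon: merge 3 vertices and 3 edges, delete both glued faces → V=9, E=19, F=12.
Attach a regular tetrahedron (V=4, E=6, F=4) along a 3-gon: merge 3 vertices and 3 edges, delete both glued faces → V=10, E=22, F=14.
Check: V − E + F = 10 − 22 + 14 = 2.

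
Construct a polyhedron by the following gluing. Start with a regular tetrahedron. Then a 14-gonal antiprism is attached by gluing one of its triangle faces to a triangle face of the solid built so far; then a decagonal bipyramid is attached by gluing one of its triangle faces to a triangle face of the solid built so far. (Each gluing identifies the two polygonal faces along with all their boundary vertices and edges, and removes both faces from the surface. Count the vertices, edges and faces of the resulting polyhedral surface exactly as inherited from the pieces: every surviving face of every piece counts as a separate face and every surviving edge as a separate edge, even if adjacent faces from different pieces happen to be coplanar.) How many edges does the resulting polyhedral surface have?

86

A regular tetrahedron: V=4, E=6, F=4.
Attach a 14-gonal antiprism (V=28, E=56, F=30) along a 3-gon: merge 3 vertices and 3 edges, delete both glued faces → V=29, E=59, F=32.
Attach a decagonal bipyramid (V=12, E=30, F=20) along a 3-gon: merge 3 vertices and 3 edges, delete both glued faces → V=38, E=86, F=50.
Check: V − E + F = 38 − 86 + 50 = 2.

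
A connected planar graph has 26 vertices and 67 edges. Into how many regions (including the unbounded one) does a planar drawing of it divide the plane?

43

Euler's formula for a connected plane graph: V − E + F = 2, so F = 2 − 26 + 67 = 43.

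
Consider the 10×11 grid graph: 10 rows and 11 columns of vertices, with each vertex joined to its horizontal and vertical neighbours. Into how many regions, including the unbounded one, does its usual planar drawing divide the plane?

91

The grid has V = 10·11 = 110 vertices and E = 10·10 + 11·9 = 199 edges.
F = 2 − V + E = 2 − 110 + 199 = 91.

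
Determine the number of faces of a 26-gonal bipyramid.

52

A bipyramid over an n-gon has 2n triangular faces and n + 2 vertices: V = 26 + 2 = 28, E = 3·26 = 78, F = 2·26 = 52.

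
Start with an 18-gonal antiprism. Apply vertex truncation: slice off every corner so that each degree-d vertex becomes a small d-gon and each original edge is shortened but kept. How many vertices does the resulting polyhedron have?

The base solid has V = 36, E = 72, F = 38.
Truncation replaces each original edge-end by a new vertex, so V′ = 2E = 144.
Each original edge survives, and each old vertex of degree d contributes d new edges; summing degrees gives Σd = 2E, so E′ = E + 2E = 3E = 216.
Each original face survives and each original vertex becomes one new face: F′ = F + V = 74.

144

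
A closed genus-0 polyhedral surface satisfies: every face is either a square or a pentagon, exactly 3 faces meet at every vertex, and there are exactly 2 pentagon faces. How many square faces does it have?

5

Let x be the number of squares; then F = 2 + x.
Edge–face incidences: 2E = 5·2 + 4·x = 10 + 4x.
Every vertex has degree 3, so 3V = 2E.
Euler: V − E + F = 2 ⇒ (2E)/3 − E + (2 + x) = 2.
Multiply by 6: 2·(2E) − 3·(2E) + 6·(2 + x) = 12, i.e. 12 + 6x − (10 + 4x) = 12.
Collecting terms: 2x + 2 = 12, so 2x = 10, so x = 5.
Then 2E = 10 + 4·5 = 30, so E = 15, V = 2E/3 = 10, F = 2 + 5 = 7.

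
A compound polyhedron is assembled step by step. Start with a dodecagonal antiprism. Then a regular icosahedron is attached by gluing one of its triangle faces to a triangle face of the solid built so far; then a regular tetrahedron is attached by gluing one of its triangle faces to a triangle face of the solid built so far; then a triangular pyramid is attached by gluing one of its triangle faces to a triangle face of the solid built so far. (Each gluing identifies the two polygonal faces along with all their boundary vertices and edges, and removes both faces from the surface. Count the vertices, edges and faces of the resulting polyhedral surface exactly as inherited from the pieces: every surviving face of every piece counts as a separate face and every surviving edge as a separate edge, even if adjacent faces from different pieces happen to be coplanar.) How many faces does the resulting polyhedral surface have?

A dodecagonal antiprism: V=24, E=48, F=26.
Attach a regular icosahedron (V=12, E=30, F=20) along a 3-gon: merge 3 vertices and 3 edges, delete both glued faces → V=33, E=75, F=44.
Attach a regular tetrahedron (V=4, E=6, F=4) along a 3-gon: merge 3 vertices and 3 edges, delete both glued faces → V=34, E=78, F=46.
Attach a triangular pyramid (V=4, E=6, F=4) along a 3-gon: merge 3 vertices and 3 edges, delete both glued faces → V=35, E=81, F=48.
Check: V − E + F = 35 − 81 + 48 = 2.

48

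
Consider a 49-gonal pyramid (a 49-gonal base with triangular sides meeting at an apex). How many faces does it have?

50

A pyramid on an n-gon base has one n-gon and n triangles: V = 49 + 1 = 50, E = 2·49 = 98, F = 49 + 1 = 50.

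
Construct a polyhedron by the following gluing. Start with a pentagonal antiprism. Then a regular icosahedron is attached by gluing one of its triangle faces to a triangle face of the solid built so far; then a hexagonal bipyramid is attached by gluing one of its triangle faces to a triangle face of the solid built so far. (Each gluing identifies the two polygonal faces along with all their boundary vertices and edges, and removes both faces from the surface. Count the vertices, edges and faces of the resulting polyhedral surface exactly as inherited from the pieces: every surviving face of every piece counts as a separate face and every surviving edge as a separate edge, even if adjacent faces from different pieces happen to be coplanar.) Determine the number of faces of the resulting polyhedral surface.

A pentagonal antiprism: V=10, E=20, F=12.
Attach a regular icosahedron (V=12, E=30, F=20) along a 3-gon: merge 3 vertices and 3 edges, delete both glued faces → V=19, E=47, F=30.
Attach a hexagonal bipyramid (V=8, E=18, F=12) along a 3-gon: merge 3 vertices and 3 edges, delete both glued faces → V=24, E=62, F=40.
Check: V − E + F = 24 − 62 + 40 = 2.

40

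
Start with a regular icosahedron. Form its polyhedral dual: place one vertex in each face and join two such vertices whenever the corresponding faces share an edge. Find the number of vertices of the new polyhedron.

The base solid has V = 12, E = 30, F = 20.
The dual swaps V and F and preserves E: V′ = F = 20, E′ = E = 30, F′ = V = 12.

20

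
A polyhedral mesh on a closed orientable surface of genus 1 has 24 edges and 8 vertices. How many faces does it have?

For a closed orientable surface of genus 1, χ = 2 − 2·1 = 0.
F = 0 − V + E = 0 − 8 + 24 = 16.

16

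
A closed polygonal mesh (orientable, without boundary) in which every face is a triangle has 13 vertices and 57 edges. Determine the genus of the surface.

4

Every face is a triangle and each edge borders two faces, so 3F = 2·57, giving F = 38.
χ = V − E + F = 13 − 57 + 38 = -6.
For a closed orientable surface χ = 2 − 2g, so g = (2 − (-6))/2 = 4.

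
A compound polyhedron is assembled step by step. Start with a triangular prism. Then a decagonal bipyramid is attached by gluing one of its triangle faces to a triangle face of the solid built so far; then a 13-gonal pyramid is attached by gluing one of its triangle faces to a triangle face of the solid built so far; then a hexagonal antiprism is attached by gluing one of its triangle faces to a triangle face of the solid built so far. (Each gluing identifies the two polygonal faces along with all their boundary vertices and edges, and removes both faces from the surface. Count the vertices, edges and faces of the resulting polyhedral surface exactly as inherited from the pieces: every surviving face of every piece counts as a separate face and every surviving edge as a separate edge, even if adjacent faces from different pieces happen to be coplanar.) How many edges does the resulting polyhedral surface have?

80

A triangular prism: V=6, E=9, F=5.
Attach a decagonal bipyramid (V=12, E=30, F=20) along a 3-gon: merge 3 vertices and 3 edges, delete both glued faces → V=15, E=36, F=23.
Attach a 13-gonal pyramid (V=14, E=26, F=14) along a 3-gon: merge 3 vertices and 3 edges, delete both glued faces → V=26, E=59, F=35.
Attach a hexagonal antiprism (V=12, E=24, F=14) along a 3-gon: merge 3 vertices and 3 edges, delete both glued faces → V=35, E=80, F=47.
Check: V − E + F = 35 − 80 + 47 = 2.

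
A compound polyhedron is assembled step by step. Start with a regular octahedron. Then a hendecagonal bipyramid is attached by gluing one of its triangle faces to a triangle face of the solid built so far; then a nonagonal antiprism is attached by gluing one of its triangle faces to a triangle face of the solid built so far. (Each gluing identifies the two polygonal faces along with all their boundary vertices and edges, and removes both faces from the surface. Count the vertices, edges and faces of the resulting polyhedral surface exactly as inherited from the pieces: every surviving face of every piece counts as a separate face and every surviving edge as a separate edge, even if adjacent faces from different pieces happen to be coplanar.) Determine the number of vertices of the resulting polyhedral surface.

31

A regular octahedron: V=6, E=12, F=8.
Attach a hendecagonal bipyramid (V=13, E=33, F=22) along a 3-gon: merge 3 vertices and 3 edges, delete both glued faces → V=16, E=42, F=28.
Attach a nonagonal antiprism (V=18, E=36, F=20) along a 3-gon: merge 3 vertices and 3 edges, delete both glued faces → V=31, E=75, F=46.
Check: V − E + F = 31 − 75 + 46 = 2.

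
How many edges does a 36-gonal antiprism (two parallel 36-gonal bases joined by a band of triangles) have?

An antiprism on an n-gon has two n-gon caps and 2n triangles: V = 2·36 = 72, E = 4·36 = 144, F = 2·36 + 2 = 74.

144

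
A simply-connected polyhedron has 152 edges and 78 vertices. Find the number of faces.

76

Here V − E + F = 2.
F = 2 − V + E = 2 − 78 + 152 = 76.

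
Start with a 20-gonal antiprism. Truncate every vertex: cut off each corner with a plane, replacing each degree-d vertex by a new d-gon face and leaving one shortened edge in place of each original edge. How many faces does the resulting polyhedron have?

The base solid has V = 40, E = 80, F = 42.
Truncation replaces each original edge-end by a new vertex, so V′ = 2E = 160.
Each original edge survives, and each old vertex of degree d contributes d new edges; summing degrees gives Σd = 2E, so E′ = E + 2E = 3E = 240.
Each original face survives and each original vertex becomes one new face: F′ = F + V = 82.

82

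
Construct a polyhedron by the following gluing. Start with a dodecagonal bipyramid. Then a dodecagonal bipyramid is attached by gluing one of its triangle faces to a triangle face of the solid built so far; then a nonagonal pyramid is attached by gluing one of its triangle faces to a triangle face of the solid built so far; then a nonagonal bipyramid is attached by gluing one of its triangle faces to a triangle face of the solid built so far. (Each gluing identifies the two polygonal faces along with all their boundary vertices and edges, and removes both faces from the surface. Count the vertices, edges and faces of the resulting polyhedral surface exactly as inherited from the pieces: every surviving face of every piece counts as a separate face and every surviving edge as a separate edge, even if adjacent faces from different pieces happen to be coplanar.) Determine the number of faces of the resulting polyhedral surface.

A dodecagonal bipyramid: V=14, E=36, F=24.
Attach a dodecagonal bipyramid (V=14, E=36, F=24) along a 3-gon: merge 3 vertices and 3 edges, delete both glued faces → V=25, E=69, F=46.
Attach a nonagonal pyramid (V=10, E=18, F=10) along a 3-gon: merge 3 vertices and 3 edges, delete both glued faces → V=32, E=84, F=54.
Attach a nonagonal bipyramid (V=11, E=27, F=18) along a 3-gon: merge 3 vertices and 3 edges, delete both glued faces → V=40, E=108, F=70.
Check: V − E + F = 40 − 108 + 70 = 2.

70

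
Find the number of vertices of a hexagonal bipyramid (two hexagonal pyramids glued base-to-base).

A bipyramid over an n-gon has 2n triangular faces and n + 2 vertices: V = 6 + 2 = 8, E = 3·6 = 18, F = 2·6 = 12.

8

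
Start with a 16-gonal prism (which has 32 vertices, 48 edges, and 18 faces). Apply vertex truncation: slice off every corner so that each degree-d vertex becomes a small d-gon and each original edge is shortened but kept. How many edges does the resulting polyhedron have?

Truncation replaces each original edge-end by a new vertex, so V′ = 2E = 96.
Each original edge survives, and each old vertex of degree d contributes d new edges; summing degrees gives Σd = 2E, so E′ = E + 2E = 3E = 144.
Each original face survives and each original vertex becomes one new face: F′ = F + V = 50.

144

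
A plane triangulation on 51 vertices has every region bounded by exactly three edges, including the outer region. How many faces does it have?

In a plane triangulation 3F = 2E and V − E + F = 2, so F = 2V − 4 = 2·51 − 4 = 98.

98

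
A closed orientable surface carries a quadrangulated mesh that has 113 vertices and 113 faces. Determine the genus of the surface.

Every face is a square, so 2E = 4·113 = 452, giving E = 226.
χ = V − E + F = 113 − 226 + 113 = 0.
For a closed orientable surface χ = 2 − 2g, so g = (2 − (0))/2 = 1.

1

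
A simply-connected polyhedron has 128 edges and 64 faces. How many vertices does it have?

Here V − E + F = 2.
V = 2 + E − F = 2 + 128 − 64 = 66.

66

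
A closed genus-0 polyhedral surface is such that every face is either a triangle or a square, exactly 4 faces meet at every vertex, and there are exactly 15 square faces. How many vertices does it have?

Let x be the number of triangles; then F = 15 + x.
Edge–face incidences: 2E = 4·15 + 3·x = 60 + 3x.
Every vertex has degree 4, so 4V = 2E.
Euler: V − E + F = 2 ⇒ (2E)/4 − E + (15 + x) = 2.
Multiply by 8: 2·(2E) − 4·(2E) + 8·(15 + x) = 16, i.e. 120 + 8x − 2·(60 + 3x) = 16.
Collecting terms: 2x = 16, so x = 8.
Then 2E = 60 + 3·8 = 84, so E = 42, V = 2E/4 = 21, F = 15 + 8 = 23.

21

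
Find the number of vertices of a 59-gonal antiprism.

An antiprism on an n-gon has two n-gon caps and 2n triangles: V = 2·59 = 118, E = 4·59 = 236, F = 2·59 + 2 = 120.

118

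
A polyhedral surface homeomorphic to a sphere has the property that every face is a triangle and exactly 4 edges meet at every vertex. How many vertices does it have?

Each face has 3 edges and each edge borders two faces, so 2E = 3F.
Each vertex has degree 4, so 4V = 2E and hence V = 3F/4.
Euler: V − E + F = 2 ⇒ (3F/4) − (3F/2) + F = 2.
Multiply by 8: (6 − 12 + 8)F = 16, i.e. 2F = 16.
So F = 8, E = 3·8/2 = 12, V = 3·8/4 = 6.

6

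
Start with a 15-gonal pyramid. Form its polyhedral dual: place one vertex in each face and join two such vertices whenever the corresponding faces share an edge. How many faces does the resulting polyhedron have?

16

The base solid has V = 16, E = 30, F = 16.
The dual swaps V and F and preserves E: V′ = F = 16, E′ = E = 30, F′ = V = 16.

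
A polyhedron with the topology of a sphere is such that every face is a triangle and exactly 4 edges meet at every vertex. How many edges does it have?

Each face has 3 edges and each edge borders two faces, so 2E = 3F.
Each vertex has degree 4, so 4V = 2E and hence V = 3F/4.
Euler: V − E + F = 2 ⇒ (3F/4) − (3F/2) + F = 2.
Multiply by 8: (6 − 12 + 8)F = 16, i.e. 2F = 16.
So F = 8, E = 3·8/2 = 12, V = 3·8/4 = 6.

12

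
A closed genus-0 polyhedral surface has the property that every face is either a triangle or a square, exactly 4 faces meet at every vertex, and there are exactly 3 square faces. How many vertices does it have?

9

Let x be the number of triangles; then F = 3 + x.
Edge–face incidences: 2E = 4·3 + 3·x = 12 + 3x.
Every vertex has degree 4, so 4V = 2E.
Euler: V − E + F = 2 ⇒ (2E)/4 − E + (3 + x) = 2.
Multiply by 8: 2·(2E) − 4·(2E) + 8·(3 + x) = 16, i.e. 24 + 8x − 2·(12 + 3x) = 16.
Collecting terms: 2x = 16, so x = 8.
Then 2E = 12 + 3·8 = 36, so E = 18, V = 2E/4 = 9, F = 3 + 8 = 11.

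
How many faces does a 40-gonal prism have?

A prism on an n-gon has two n-gon bases and n rectangular sides: V = 2·40 = 80, E = 3·40 = 120, F = 40 + 2 = 42.
Check: V − E + F = 80 − 120 + 42 = 2.

42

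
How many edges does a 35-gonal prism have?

A prism on an n-gon has two n-gon bases and n rectangular sides: V = 2·35 = 70, E = 3·35 = 105, F = 35 + 2 = 37.
Check: V − E + F = 70 − 105 + 37 = 2.

105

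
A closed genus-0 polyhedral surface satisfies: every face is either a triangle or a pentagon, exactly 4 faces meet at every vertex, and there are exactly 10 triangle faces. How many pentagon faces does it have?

2

Let x be the number of pentagons; then F = 10 + x.
Edge–face incidences: 2E = 3·10 + 5·x = 30 + 5x.
Every vertex has degree 4, so 4V = 2E.
Euler: V − E + F = 2 ⇒ (2E)/4 − E + (10 + x) = 2.
Multiply by 8: 2·(2E) − 4·(2E) + 8·(10 + x) = 16, i.e. 80 + 8x − 2·(30 + 5x) = 16.
Collecting terms: −2x + 20 = 16, so −2x = −4, so x = 2.
Then 2E = 30 + 5·2 = 40, so E = 20, V = 2E/4 = 10, F = 10 + 2 = 12.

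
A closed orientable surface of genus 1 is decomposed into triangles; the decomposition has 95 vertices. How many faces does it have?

χ = 2 − 2·1 = 0, and every face is a triangle so 3F = 2E.
V − E + F = 0 with E = 3F/2 gives 95 − (3/2 − 1)·F = 0, so F = 190 and E = 285.

190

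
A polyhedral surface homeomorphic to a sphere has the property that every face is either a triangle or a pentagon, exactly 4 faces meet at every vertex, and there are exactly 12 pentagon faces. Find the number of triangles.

20

Let x be the number of triangles; then F = 12 + x.
Edge–face incidences: 2E = 5·12 + 3·x = 60 + 3x.
Every vertex has degree 4, so 4V = 2E.
Euler: V − E + F = 2 ⇒ (2E)/4 − E + (12 + x) = 2.
Multiply by 8: 2·(2E) − 4·(2E) + 8·(12 + x) = 16, i.e. 96 + 8x − 2·(60 + 3x) = 16.
Collecting terms: 2x − 24 = 16, so 2x = 40, so x = 20.
Then 2E = 60 + 3·20 = 120, so E = 60, V = 2E/4 = 30, F = 12 + 20 = 32.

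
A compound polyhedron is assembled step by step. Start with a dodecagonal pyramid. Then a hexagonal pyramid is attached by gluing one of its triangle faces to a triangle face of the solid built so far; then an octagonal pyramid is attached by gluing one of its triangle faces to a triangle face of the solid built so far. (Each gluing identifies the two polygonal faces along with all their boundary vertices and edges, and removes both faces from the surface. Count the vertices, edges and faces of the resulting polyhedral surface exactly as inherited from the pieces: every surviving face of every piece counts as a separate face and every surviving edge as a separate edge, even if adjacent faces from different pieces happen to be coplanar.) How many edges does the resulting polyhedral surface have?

46

A dodecagonal pyramid: V=13, E=24, F=13.
Attach a hexagonal pyramid (V=7, E=12, F=7) along a 3-gon: merge 3 vertices and 3 edges, delete both glued faces → V=17, E=33, F=18.
Attach an octagonal pyramid (V=9, E=16, F=9) along a 3-gon: merge 3 vertices and 3 edges, delete both glued faces → V=23, E=46, F=25.
Check: V − E + F = 23 − 46 + 25 = 2.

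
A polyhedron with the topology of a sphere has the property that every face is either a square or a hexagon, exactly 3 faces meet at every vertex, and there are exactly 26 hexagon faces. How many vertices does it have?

Let x be the number of squares; then F = 26 + x.
Edge–face incidences: 2E = 6·26 + 4·x = 156 + 4x.
Every vertex has degree 3, so 3V = 2E.
Euler: V − E + F = 2 ⇒ (2E)/3 − E + (26 + x) = 2.
Multiply by 6: 2·(2E) − 3·(2E) + 6·(26 + x) = 12, i.e. 156 + 6x − (156 + 4x) = 12.
Collecting terms: 2x = 12, so x = 6.
Then 2E = 156 + 4·6 = 180, so E = 90, V = 2E/3 = 60, F = 26 + 6 = 32.

60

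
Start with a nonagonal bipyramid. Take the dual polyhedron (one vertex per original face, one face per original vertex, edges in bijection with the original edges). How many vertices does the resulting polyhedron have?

18

The base solid has V = 11, E = 27, F = 18.
The dual swaps V and F and preserves E: V′ = F = 18, E′ = E = 27, F′ = V = 11.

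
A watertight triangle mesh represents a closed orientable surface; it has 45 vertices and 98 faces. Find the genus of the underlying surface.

Every face is a triangle, so 2E = 3·98 = 294, giving E = 147.
χ = V − E + F = 45 − 147 + 98 = -4.
For a closed orientable surface χ = 2 − 2g, so g = (2 − (-4))/2 = 3.

3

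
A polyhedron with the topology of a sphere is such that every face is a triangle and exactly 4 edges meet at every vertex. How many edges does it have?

Each face has 3 edges and each edge borders two faces, so 2E = 3F.
Each vertex has degree 4, so 4V = 2E and hence V = 3F/4.
Euler: V − E + F = 2 ⇒ (3F/4) − (3F/2) + F = 2.
Multiply by 8: (6 − 12 + 8)F = 16, i.e. 2F = 16.
So F = 8, E = 3·8/2 = 12, V = 3·8/4 = 6.

12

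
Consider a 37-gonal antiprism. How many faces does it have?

An antiprism on an n-gon has two n-gon caps and 2n triangles: V = 2·37 = 74, E = 4·37 = 148, F = 2·37 + 2 = 76.
Check: V − E + F = 74 − 148 + 76 = 2.

76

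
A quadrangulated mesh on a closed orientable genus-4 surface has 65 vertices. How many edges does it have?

χ = 2 − 2·4 = -6, and every face is a square so 4F = 2E.
V − E + F = -6 with E = 4F/2 gives 65 − (4/2 − 1)·F = -6, so F = 71 and E = 142.

142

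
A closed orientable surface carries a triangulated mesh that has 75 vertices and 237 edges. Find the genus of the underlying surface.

Every face is a triangle and each edge borders two faces, so 3F = 2·237, giving F = 158.
χ = V − E + F = 75 − 237 + 158 = -4.
For a closed orientable surface χ = 2 − 2g, so g = (2 − (-4))/2 = 3.

3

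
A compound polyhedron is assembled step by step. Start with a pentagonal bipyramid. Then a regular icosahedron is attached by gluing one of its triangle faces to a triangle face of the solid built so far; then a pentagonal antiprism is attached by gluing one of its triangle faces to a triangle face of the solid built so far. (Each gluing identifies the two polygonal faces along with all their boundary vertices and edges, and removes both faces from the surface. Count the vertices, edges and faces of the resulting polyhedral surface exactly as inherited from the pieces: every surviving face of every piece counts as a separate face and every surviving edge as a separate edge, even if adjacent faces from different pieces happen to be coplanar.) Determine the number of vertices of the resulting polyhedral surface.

A pentagonal bipyramid: V=7, E=15, F=10.
Attach a regular icosahedron (V=12, E=30, F=20) along a 3-gon: merge 3 vertices and 3 edges, delete both glued faces → V=16, E=42, F=28.
Attach a pentagonal antiprism (V=10, E=20, F=12) along a 3-gon: merge 3 vertices and 3 edges, delete both glued faces → V=23, E=59, F=38.
Check: V − E + F = 23 − 59 + 38 = 2.

23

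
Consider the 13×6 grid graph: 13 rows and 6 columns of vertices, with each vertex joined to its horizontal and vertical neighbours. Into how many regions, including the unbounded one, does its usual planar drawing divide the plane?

61

The grid has V = 13·6 = 78 vertices and E = 13·5 + 6·12 = 137 edges.
F = 2 − V + E = 2 − 78 + 137 = 61.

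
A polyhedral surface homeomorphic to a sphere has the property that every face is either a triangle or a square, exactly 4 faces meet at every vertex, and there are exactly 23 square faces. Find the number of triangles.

8

Let x be the number of triangles; then F = 23 + x.
Edge–face incidences: 2E = 4·23 + 3·x = 92 + 3x.
Every vertex has degree 4, so 4V = 2E.
Euler: V − E + F = 2 ⇒ (2E)/4 − E + (23 + x) = 2.
Multiply by 8: 2·(2E) − 4·(2E) + 8·(23 + x) = 16, i.e. 184 + 8x − 2·(92 + 3x) = 16.
Collecting terms: 2x = 16, so x = 8.
Then 2E = 92 + 3·8 = 116, so E = 58, V = 2E/4 = 29, F = 23 + 8 = 31.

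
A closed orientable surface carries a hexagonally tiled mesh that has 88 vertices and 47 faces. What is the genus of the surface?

4

Every face is a hexagon, so 2E = 6·47 = 282, giving E = 141.
χ = V − E + F = 88 − 141 + 47 = -6.
For a closed orientable surface χ = 2 − 2g, so g = (2 − (-6))/2 = 4.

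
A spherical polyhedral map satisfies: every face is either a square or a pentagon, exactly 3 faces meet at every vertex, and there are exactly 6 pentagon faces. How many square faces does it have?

3

Let x be the number of squares; then F = 6 + x.
Edge–face incidences: 2E = 5·6 + 4·x = 30 + 4x.
Every vertex has degree 3, so 3V = 2E.
Euler: V − E + F = 2 ⇒ (2E)/3 − E + (6 + x) = 2.
Multiply by 6: 2·(2E) − 3·(2E) + 6·(6 + x) = 12, i.e. 36 + 6x − (30 + 4x) = 12.
Collecting terms: 2x + 6 = 12, so 2x = 6, so x = 3.
Then 2E = 30 + 4·3 = 42, so E = 21, V = 2E/3 = 14, F = 6 + 3 = 9.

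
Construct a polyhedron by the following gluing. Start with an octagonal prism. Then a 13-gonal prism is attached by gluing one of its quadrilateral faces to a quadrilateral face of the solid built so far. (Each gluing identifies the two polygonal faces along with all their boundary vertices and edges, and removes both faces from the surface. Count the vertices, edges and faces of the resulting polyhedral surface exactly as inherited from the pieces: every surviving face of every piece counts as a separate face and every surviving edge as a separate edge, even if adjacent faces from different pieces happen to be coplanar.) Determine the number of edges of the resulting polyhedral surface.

59

An octagonal prism: V=16, E=24, F=10.
Attach a 13-gonal prism (V=26, E=39, F=15) along a 4-gon: merge 4 vertices and 4 edges, delete both glued faces → V=38, E=59, F=23.
Check: V − E + F = 38 − 59 + 23 = 2.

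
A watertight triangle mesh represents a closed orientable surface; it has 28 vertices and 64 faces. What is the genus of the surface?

3

Every face is a triangle, so 2E = 3·64 = 192, giving E = 96.
χ = V − E + F = 28 − 96 + 64 = -4.
For a closed orientable surface χ = 2 − 2g, so g = (2 − (-4))/2 = 3.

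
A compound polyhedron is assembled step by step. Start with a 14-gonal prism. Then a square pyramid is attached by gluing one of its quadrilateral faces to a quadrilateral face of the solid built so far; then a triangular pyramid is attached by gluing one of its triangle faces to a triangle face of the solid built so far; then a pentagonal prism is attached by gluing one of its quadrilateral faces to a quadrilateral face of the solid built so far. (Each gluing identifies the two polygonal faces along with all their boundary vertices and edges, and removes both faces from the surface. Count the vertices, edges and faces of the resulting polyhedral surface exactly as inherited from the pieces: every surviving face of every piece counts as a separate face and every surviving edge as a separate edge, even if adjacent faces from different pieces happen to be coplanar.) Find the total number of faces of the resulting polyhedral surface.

26

A 14-gonal prism: V=28, E=42, F=16.
Attach a square pyramid (V=5, E=8, F=5) along a 4-gon: merge 4 vertices and 4 edges, delete both glued faces → V=29, E=46, F=19.
Attach a triangular pyramid (V=4, E=6, F=4) along a 3-gon: merge 3 vertices and 3 edges, delete both glued faces → V=30, E=49, F=21.
Attach a pentagonal prism (V=10, E=15, F=7) along a 4-gon: merge 4 vertices and 4 edges, delete both glued faces → V=36, E=60, F=26.
Check: V − E + F = 36 − 60 + 26 = 2.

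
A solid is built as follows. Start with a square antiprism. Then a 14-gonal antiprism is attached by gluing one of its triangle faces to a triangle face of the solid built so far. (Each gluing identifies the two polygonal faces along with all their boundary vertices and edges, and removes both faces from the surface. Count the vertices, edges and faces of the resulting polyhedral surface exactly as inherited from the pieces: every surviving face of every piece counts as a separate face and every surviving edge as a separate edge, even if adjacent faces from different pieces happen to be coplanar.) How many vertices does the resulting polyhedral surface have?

A square antiprism: V=8, E=16, F=10.
Attach a 14-gonal antiprism (V=28, E=56, F=30) along a 3-gon: merge 3 vertices and 3 edges, delete both glued faces → V=33, E=69, F=38.
Check: V − E + F = 33 − 69 + 38 = 2.

33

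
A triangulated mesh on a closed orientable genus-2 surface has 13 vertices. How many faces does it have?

30

χ = 2 − 2·2 = -2, and every face is a triangle so 3F = 2E.
V − E + F = -2 with E = 3F/2 gives 13 − (3/2 − 1)·F = -2, so F = 30 and E = 45.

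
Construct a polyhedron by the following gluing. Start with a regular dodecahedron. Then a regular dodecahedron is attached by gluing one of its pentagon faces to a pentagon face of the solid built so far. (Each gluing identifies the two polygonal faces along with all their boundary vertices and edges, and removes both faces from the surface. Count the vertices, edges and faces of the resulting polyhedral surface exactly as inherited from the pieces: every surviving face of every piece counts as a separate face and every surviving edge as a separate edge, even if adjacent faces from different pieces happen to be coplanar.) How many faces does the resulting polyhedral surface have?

22

A regular dodecahedron: V=20, E=30, F=12.
Attach a regular dodecahedron (V=20, E=30, F=12) along a 5-gon: merge 5 vertices and 5 edges, delete both glued faces → V=35, E=55, F=22.
Check: V − E + F = 35 − 55 + 22 = 2.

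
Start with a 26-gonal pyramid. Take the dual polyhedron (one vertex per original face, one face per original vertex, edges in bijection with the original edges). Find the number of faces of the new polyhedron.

The base solid has V = 27, E = 52, F = 27.
The dual swaps V and F and preserves E: V′ = F = 27, E′ = E = 52, F′ = V = 27.

27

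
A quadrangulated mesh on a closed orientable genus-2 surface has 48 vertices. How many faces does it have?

χ = 2 − 2·2 = -2, and every face is a square so 4F = 2E.
V − E + F = -2 with E = 4F/2 gives 48 − (4/2 − 1)·F = -2, so F = 50 and E = 100.

50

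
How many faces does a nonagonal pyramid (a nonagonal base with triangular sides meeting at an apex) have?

10

A pyramid on an n-gon base has one n-gon and n triangles: V = 9 + 1 = 10, E = 2·9 = 18, F = 9 + 1 = 10.
Check: V − E + F = 10 − 18 + 10 = 2.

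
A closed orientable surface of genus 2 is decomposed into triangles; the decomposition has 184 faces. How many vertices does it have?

χ = 2 − 2·2 = -2, and every face is a triangle so 3F = 2E.
E = 3·184/2 = 276. Then V = -2 + E − F = -2 + 276 − 184 = 90.

90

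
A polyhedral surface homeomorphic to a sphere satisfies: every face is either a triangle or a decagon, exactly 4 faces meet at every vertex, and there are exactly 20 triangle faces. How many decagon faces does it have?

2

Let x be the number of decagons; then F = 20 + x.
Edge–face incidences: 2E = 3·20 + 10·x = 60 + 10x.
Every vertex has degree 4, so 4V = 2E.
Euler: V − E + F = 2 ⇒ (2E)/4 − E + (20 + x) = 2.
Multiply by 8: 2·(2E) − 4·(2E) + 8·(20 + x) = 16, i.e. 160 + 8x − 2·(60 + 10x) = 16.
Collecting terms: −12x + 40 = 16, so −12x = −24, so x = 2.
Then 2E = 60 + 10·2 = 80, so E = 40, V = 2E/4 = 20, F = 20 + 2 = 22.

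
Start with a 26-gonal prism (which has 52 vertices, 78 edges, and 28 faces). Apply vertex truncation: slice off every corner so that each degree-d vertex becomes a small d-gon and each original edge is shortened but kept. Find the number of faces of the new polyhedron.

Truncation replaces each original edge-end by a new vertex, so V′ = 2E = 156.
Each original edge survives, and each old vertex of degree d contributes d new edges; summing degrees gives Σd = 2E, so E′ = E + 2E = 3E = 234.
Each original face survives and each original vertex becomes one new face: F′ = F + V = 80.

80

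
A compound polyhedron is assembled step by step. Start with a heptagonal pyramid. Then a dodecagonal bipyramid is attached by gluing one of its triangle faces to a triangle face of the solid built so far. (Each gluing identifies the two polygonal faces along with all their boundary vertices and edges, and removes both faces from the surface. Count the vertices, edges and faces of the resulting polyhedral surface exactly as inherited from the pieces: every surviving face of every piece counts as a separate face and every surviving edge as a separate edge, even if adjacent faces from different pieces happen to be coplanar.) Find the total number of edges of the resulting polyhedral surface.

A heptagonal pyramid: V=8, E=14, F=8.
Attach a dodecagonal bipyramid (V=14, E=36, F=24) along a 3-gon: merge 3 vertices and 3 edges, delete both glued faces → V=19, E=47, F=30.
Check: V − E + F = 19 − 47 + 30 = 2.

47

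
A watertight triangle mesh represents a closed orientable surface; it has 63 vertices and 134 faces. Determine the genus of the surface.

Every face is a triangle, so 2E = 3·134 = 402, giving E = 201.
χ = V − E + F = 63 − 201 + 134 = -4.
For a closed orientable surface χ = 2 − 2g, so g = (2 − (-4))/2 = 3.

3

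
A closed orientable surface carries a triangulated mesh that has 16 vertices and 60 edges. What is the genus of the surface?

3

Every face is a triangle and each edge borders two faces, so 3F = 2·60, giving F = 40.
χ = V − E + F = 16 − 60 + 40 = -4.
For a closed orientable surface χ = 2 − 2g, so g = (2 − (-4))/2 = 3.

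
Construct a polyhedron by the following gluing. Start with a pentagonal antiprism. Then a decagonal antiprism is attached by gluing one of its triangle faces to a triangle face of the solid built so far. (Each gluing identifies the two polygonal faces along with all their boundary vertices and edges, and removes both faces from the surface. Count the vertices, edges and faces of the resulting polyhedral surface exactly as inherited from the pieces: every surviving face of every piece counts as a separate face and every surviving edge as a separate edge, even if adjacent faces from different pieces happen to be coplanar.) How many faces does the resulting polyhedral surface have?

A pentagonal antiprism: V=10, E=20, F=12.
Attach a decagonal antiprism (V=20, E=40, F=22) along a 3-gon: merge 3 vertices and 3 edges, delete both glued faces → V=27, E=57, F=32.
Check: V − E + F = 27 − 57 + 32 = 2.

32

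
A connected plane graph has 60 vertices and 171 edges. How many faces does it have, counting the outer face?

Euler's formula for a connected plane graph: V − E + F = 2, so F = 2 − 60 + 171 = 113.

113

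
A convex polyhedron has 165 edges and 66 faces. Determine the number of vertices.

101

Here V − E + F = 2.
V = 2 + E − F = 2 + 165 − 66 = 101.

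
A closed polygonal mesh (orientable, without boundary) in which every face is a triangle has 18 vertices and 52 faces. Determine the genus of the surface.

5

Every face is a triangle, so 2E = 3·52 = 156, giving E = 78.
χ = V − E + F = 18 − 78 + 52 = -8.
For a closed orientable surface χ = 2 − 2g, so g = (2 − (-8))/2 = 5.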